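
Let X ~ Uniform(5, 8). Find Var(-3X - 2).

For X ~ Uniform(5, 8):
Var(X) = \frac{3}{4}
Var(-3X - 2) = (-3)² × Var(X) = 9 × \frac{3}{4} = \frac{27}{4}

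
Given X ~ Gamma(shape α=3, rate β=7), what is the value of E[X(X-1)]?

E[X(X-1)] = E[X² - X] = E[X²] - E[X]
E[X] = \frac{3}{7}
E[X²] = Var(X) + (E[X])² = \frac{3}{49} + (\frac{3}{7})² = \frac{12}{49}
E[X(X-1)] = \frac{12}{49} - \frac{3}{7} = - \frac{9}{49}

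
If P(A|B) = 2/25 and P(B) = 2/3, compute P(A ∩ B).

By definition, P(A|B) = P(A ∩ B) / P(B)
So P(A ∩ B) = P(A|B) × P(B)
= 2/25 × 2/3
= 4/75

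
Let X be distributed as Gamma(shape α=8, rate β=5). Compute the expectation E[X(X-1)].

E[X(X-1)] = E[X² - X] = E[X²] - E[X]
E[X] = \frac{8}{5}
E[X²] = Var(X) + (E[X])² = \frac{8}{25} + (\frac{8}{5})² = \frac{72}{25}
E[X(X-1)] = \frac{72}{25} - \frac{8}{5} = \frac{32}{25}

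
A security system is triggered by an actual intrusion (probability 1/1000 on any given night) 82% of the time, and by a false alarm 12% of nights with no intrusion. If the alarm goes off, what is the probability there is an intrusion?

Let D = the rare event, + = positive/flagged.
P(D) = 1/1000
P(+|D) = 82/100 = 41/50
P(+|D') = 12/100 = 3/25
P(+) = P(+|D)P(D) + P(+|D')P(D')
     = \frac{41}{50} × \frac{1}{1000} + \frac{3}{25} × \frac{999}{1000}
     = \frac{1207}{10000}
P(D|+) = P(+|D)P(D)/P(+) = \frac{41}{6035}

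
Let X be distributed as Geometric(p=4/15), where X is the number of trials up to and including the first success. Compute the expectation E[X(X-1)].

E[X(X-1)] = E[X² - X] = E[X²] - E[X]
E[X] = \frac{15}{4}
E[X²] = Var(X) + (E[X])² = \frac{165}{16} + (\frac{15}{4})² = \frac{195}{8}
E[X(X-1)] = \frac{195}{8} - \frac{15}{4} = \frac{165}{8}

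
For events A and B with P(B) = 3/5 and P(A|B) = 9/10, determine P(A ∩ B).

By definition, P(A|B) = P(A ∩ B) / P(B)
So P(A ∩ B) = P(A|B) × P(B)
= 9/10 × 3/5
= 27/50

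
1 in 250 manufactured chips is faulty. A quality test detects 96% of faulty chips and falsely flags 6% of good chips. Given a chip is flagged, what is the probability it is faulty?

Let D = the rare event, + = positive/flagged.
P(D) = 1/250
P(+|D) = 96/100 = 24/25
P(+|D') = 6/100 = 3/50
P(+) = P(+|D)P(D) + P(+|D')P(D')
     = \frac{24}{25} × \frac{1}{250} + \frac{3}{50} × \frac{249}{250}
     = \frac{159}{2500}
P(D|+) = P(+|D)P(D)/P(+) = \frac{16}{265}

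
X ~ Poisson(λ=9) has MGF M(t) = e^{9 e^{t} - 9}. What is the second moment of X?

To find E[X^2], compute M^(2)(0):
M^(1)(t) = 9 e^{t} e^{9 e^{t} - 9}
M^(2)(t) = 81 e^{2 t} e^{9 e^{t} - 9} + 9 e^{t} e^{9 e^{t} - 9}
M^(2)(0) = 90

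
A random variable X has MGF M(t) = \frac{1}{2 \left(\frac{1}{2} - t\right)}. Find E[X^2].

To find E[X^2], compute M^(2)(0):
M^(1)(t) = \frac{1}{2 \left(\frac{1}{2} - t\right)^{2}}
M^(2)(t) = \frac{1}{\left(\frac{1}{2} - t\right)^{3}}
M^(2)(0) = 8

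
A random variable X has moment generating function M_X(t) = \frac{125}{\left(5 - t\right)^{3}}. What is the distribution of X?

The MGF M(t) = \frac{125}{\left(5 - t\right)^{3}} is the standard form for the Gamma distribution.
Comparing with the known MGF formula identifies: Gamma(shape α=3, rate β=5)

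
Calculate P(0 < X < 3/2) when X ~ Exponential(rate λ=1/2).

P(0 < X < 3/2) = ∫_{0}^{3/2} f(x) dx
where f(x) = \frac{e^{- \frac{x}{2}}}{2}
= 1 - e^{- \frac{3}{4}}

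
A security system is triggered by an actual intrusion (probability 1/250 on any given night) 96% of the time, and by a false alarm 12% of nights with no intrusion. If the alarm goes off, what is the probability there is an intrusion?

Let D = the rare event, + = positive/flagged.
P(D) = 1/250
P(+|D) = 96/100 = 24/25
P(+|D') = 12/100 = 3/25
P(+) = P(+|D)P(D) + P(+|D')P(D')
     = \frac{24}{25} × \frac{1}{250} + \frac{3}{25} × \frac{249}{250}
     = \frac{771}{6250}
P(D|+) = P(+|D)P(D)/P(+) = \frac{8}{257}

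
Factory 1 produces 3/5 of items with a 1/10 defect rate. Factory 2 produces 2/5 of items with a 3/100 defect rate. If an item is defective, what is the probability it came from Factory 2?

Using Bayes' theorem:
P(F1) = 3/5, P(D|F1) = 1/10
P(F2) = 2/5, P(D|F2) = 3/100
P(D) = P(D|F1)P(F1) + P(D|F2)P(F2)
     = \frac{9}{125}
P(F2|D) = P(D|F2)P(F2) / P(D)
= \frac{1}{6}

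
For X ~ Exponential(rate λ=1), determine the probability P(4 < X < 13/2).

P(4 < X < 13/2) = ∫_{4}^{13/2} f(x) dx
where f(x) = e^{- x}
= - \frac{1}{e^{\frac{13}{2}}} + e^{-4}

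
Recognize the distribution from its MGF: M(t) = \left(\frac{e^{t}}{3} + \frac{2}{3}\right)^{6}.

The MGF M(t) = \left(\frac{e^{t}}{3} + \frac{2}{3}\right)^{6} is the standard form for the Binomial distribution.
Comparing with the known MGF formula identifies: Binomial(n=6, p=1/3)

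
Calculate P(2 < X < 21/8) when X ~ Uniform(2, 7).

P(2 < X < 21/8) = ∫_{2}^{21/8} f(x) dx
where f(x) = \frac{1}{5}
= \frac{1}{8}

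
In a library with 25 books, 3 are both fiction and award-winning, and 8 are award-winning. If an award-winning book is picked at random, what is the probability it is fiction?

P(A ∩ B) = 3/25
P(B) = 8/25
P(A|B) = P(A ∩ B) / P(B) = (3/25) / (8/25) = 3/8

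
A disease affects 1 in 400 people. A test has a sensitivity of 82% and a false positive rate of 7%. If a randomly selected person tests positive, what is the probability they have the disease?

Let D = the rare event, + = positive/flagged.
P(D) = 1/400
P(+|D) = 82/100 = 41/50
P(+|D') = 7/100
P(+) = P(+|D)P(D) + P(+|D')P(D')
     = \frac{41}{50} × \frac{1}{400} + \frac{7}{100} × \frac{399}{400}
     = \frac{23}{320}
P(D|+) = P(+|D)P(D)/P(+) = \frac{82}{2875}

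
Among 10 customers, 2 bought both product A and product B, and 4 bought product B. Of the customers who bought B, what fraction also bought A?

P(A ∩ B) = 2/10 = 1/5
P(B) = 4/10 = 2/5
P(A|B) = P(A ∩ B) / P(B) = (1/5) / (2/5) = 1/2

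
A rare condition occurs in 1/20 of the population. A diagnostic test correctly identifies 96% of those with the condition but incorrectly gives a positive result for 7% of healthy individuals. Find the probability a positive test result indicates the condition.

Let D = the rare event, + = positive/flagged.
P(D) = 1/20
P(+|D) = 96/100 = 24/25
P(+|D') = 7/100
P(+) = P(+|D)P(D) + P(+|D')P(D')
     = \frac{24}{25} × \frac{1}{20} + \frac{7}{100} × \frac{19}{20}
     = \frac{229}{2000}
P(D|+) = P(+|D)P(D)/P(+) = \frac{96}{229}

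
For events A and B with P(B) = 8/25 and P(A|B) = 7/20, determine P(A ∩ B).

By definition, P(A|B) = P(A ∩ B) / P(B)
So P(A ∩ B) = P(A|B) × P(B)
= 7/20 × 8/25
= 14/125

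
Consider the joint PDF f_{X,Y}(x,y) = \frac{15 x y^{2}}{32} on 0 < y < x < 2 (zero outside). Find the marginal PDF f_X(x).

f_X(x) = ∫_0^x \frac{15 x y^{2}}{32} dy = \frac{5 x^{4}}{32}
for 0 < x < 2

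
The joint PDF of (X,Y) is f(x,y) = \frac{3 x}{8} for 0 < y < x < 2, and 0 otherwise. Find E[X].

f_X(x) = ∫_0^x \frac{3 x}{8} dy = \frac{3 x^{2}}{8}
E[X] = ∫_0^2 x × (\frac{3 x^{2}}{8}) dx = \frac{3}{2}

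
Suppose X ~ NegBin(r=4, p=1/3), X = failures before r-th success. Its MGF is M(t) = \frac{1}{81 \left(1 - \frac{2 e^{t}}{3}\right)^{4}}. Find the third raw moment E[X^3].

To find E[X^3], compute M^(3)(0):
M^(1)(t) = \frac{8 e^{t}}{243 \left(1 - \frac{2 e^{t}}{3}\right)^{5}}
M^(2)(t) = \frac{8 e^{t}}{243 \left(1 - \frac{2 e^{t}}{3}\right)^{5}} + \frac{80 e^{2 t}}{729 \left(1 - \frac{2 e^{t}}{3}\right)^{6}}
M^(3)(t) = \frac{8 e^{t}}{243 \left(1 - \frac{2 e^{t}}{3}\right)^{5}} + \frac{80 e^{2 t}}{243 \left(1 - \frac{2 e^{t}}{3}\right)^{6}} + \frac{320 e^{3 t}}{729 \left(1 - \frac{2 e^{t}}{3}\right)^{7}}
M^(3)(0) = 1208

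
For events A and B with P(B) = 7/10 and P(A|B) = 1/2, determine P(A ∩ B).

By definition, P(A|B) = P(A ∩ B) / P(B)
So P(A ∩ B) = P(A|B) × P(B)
= 1/2 × 7/10
= 7/20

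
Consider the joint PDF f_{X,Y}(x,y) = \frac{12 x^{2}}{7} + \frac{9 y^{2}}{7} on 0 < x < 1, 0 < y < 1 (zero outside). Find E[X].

E[X] = ∫_0^1 ∫_0^1 x × f(x,y) dy dx
= ∫_0^1 ∫_0^1 x × (\frac{12 x^{2}}{7} + \frac{9 y^{2}}{7}) dy dx
= \frac{9}{14}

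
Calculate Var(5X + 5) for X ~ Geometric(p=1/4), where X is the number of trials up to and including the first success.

For X ~ Geometric(p=1/4), where X is the number of trials up to and including the first success:
Var(X) = 12
Var(5X + 5) = (5)² × Var(X) = 25 × 12 = 300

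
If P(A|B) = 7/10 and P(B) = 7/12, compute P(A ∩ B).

By definition, P(A|B) = P(A ∩ B) / P(B)
So P(A ∩ B) = P(A|B) × P(B)
= 7/10 × 7/12
= 49/120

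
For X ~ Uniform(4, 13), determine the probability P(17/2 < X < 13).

P(17/2 < X < 13) = ∫_{17/2}^{13} f(x) dx
where f(x) = \frac{1}{9}
= \frac{1}{2}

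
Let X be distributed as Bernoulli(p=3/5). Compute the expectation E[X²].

Using the identity E[X²] = Var(X) + (E[X])²:
E[X] = \frac{3}{5}
Var(X) = \frac{6}{25}
E[X²] = \frac{6}{25} + (\frac{3}{5})²
= \frac{3}{5}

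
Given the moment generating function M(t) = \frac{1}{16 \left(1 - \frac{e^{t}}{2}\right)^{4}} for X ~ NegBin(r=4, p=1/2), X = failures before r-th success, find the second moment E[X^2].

To find E[X^2], compute M^(2)(0):
M^(1)(t) = \frac{e^{t}}{8 \left(1 - \frac{e^{t}}{2}\right)^{5}}
M^(2)(t) = \frac{e^{t}}{8 \left(1 - \frac{e^{t}}{2}\right)^{5}} + \frac{5 e^{2 t}}{16 \left(1 - \frac{e^{t}}{2}\right)^{6}}
M^(2)(0) = 24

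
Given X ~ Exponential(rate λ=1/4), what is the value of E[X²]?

Using the identity E[X²] = Var(X) + (E[X])²:
E[X] = 4
Var(X) = 16
E[X²] = 16 + (4)²
= 32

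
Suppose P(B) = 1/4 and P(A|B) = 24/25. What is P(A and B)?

By definition, P(A|B) = P(A ∩ B) / P(B)
So P(A ∩ B) = P(A|B) × P(B)
= 24/25 × 1/4
= 6/25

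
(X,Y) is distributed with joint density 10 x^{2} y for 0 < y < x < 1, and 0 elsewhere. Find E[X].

f_X(x) = ∫_0^x 10 x^{2} y dy = 5 x^{4}
E[X] = ∫_0^1 x × (5 x^{4}) dx = \frac{5}{6}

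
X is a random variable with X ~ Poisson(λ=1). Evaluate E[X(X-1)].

E[X(X-1)] = E[X² - X] = E[X²] - E[X]
E[X] = 1
E[X²] = Var(X) + (E[X])² = 1 + (1)² = 2
E[X(X-1)] = 2 - 1 = 1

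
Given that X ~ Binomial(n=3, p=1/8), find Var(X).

For X ~ Binomial(n=3, p=1/8):
Var(X) = \frac{21}{64}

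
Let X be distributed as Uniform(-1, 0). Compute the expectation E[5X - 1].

For X ~ Uniform(-1, 0):
E[X] = - \frac{1}{2}
E[5X - 1] = 5 × E[X] - 1 = - \frac{7}{2}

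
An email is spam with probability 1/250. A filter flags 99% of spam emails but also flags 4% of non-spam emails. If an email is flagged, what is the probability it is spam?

Let D = the rare event, + = positive/flagged.
P(D) = 1/250
P(+|D) = 99/100
P(+|D') = 4/100 = 1/25
P(+) = P(+|D)P(D) + P(+|D')P(D')
     = \frac{99}{100} × \frac{1}{250} + \frac{1}{25} × \frac{249}{250}
     = \frac{219}{5000}
P(D|+) = P(+|D)P(D)/P(+) = \frac{33}{365}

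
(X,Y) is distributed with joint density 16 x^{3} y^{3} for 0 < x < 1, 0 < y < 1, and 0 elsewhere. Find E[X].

E[X] = ∫_0^1 ∫_0^1 x × f(x,y) dy dx
= ∫_0^1 ∫_0^1 x × (16 x^{3} y^{3}) dy dx
= \frac{4}{5}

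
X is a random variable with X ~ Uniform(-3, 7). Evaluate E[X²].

Using the identity E[X²] = Var(X) + (E[X])²:
E[X] = 2
Var(X) = \frac{25}{3}
E[X²] = \frac{25}{3} + (2)²
= \frac{37}{3}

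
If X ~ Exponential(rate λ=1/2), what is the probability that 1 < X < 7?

P(1 < X < 7) = ∫_{1}^{7} f(x) dx
where f(x) = \frac{e^{- \frac{x}{2}}}{2}
= - \frac{1 - e^{3}}{e^{\frac{7}{2}}}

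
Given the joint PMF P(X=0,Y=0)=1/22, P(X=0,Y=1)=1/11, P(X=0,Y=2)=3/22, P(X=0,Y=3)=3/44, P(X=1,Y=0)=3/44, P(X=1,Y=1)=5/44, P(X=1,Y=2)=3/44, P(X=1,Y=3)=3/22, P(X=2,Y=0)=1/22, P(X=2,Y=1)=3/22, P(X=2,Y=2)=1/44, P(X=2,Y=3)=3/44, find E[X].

First find marginal of X:
P(X=0) = 15/44
P(X=1) = 17/44
P(X=2) = 3/11
E[X] = 0 × 15/44 + 1 × 17/44 + 2 × 3/11 = 41/44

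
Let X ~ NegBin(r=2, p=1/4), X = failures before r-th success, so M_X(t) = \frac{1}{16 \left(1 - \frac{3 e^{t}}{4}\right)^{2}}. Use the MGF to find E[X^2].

To find E[X^2], compute M^(2)(0):
M^(1)(t) = \frac{3 e^{t}}{32 \left(1 - \frac{3 e^{t}}{4}\right)^{3}}
M^(2)(t) = \frac{3 e^{t}}{32 \left(1 - \frac{3 e^{t}}{4}\right)^{3}} + \frac{27 e^{2 t}}{128 \left(1 - \frac{3 e^{t}}{4}\right)^{4}}
M^(2)(0) = 60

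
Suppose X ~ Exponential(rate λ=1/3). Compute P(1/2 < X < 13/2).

P(1/2 < X < 13/2) = ∫_{1/2}^{13/2} f(x) dx
where f(x) = \frac{e^{- \frac{x}{3}}}{3}
= - \frac{1 - e^{2}}{e^{\frac{13}{6}}}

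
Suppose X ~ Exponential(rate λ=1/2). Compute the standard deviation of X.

For X ~ Exponential(rate λ=1/2):
Var(X) = 4
SD(X) = √(Var(X)) = √(4) = 2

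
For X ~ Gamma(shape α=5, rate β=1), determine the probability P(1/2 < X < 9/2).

P(1/2 < X < 9/2) = ∫_{1/2}^{9/2} f(x) dx
where f(x) = \frac{x^{4} e^{- x}}{24}
= \frac{-6131 + 211 e^{4}}{128 e^{\frac{9}{2}}}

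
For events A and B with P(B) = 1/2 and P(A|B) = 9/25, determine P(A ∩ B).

By definition, P(A|B) = P(A ∩ B) / P(B)
So P(A ∩ B) = P(A|B) × P(B)
= 9/25 × 1/2
= 9/50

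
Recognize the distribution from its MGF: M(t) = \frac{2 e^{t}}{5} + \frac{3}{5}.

The MGF M(t) = \frac{2 e^{t}}{5} + \frac{3}{5} is the standard form for the Bernoulli distribution.
Comparing with the known MGF formula identifies: Bernoulli(p=2/5)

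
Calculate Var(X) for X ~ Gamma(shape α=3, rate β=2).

For X ~ Gamma(shape α=3, rate β=2):
Var(X) = \frac{3}{4}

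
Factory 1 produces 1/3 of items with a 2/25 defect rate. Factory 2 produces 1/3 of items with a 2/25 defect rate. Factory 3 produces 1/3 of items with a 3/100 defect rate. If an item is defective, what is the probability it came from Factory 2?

Using Bayes' theorem:
P(F1) = 1/3, P(D|F1) = 2/25
P(F2) = 1/3, P(D|F2) = 2/25
P(F3) = 1/3, P(D|F3) = 3/100
P(D) = P(D|F1)P(F1) + P(D|F2)P(F2) + P(D|F3)P(F3)
     = \frac{19}{300}
P(F2|D) = P(D|F2)P(F2) / P(D)
= \frac{8}{19}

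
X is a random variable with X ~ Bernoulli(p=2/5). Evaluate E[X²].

Using the identity E[X²] = Var(X) + (E[X])²:
E[X] = \frac{2}{5}
Var(X) = \frac{6}{25}
E[X²] = \frac{6}{25} + (\frac{2}{5})²
= \frac{2}{5}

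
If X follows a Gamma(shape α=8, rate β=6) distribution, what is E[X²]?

Using the identity E[X²] = Var(X) + (E[X])²:
E[X] = \frac{4}{3}
Var(X) = \frac{2}{9}
E[X²] = \frac{2}{9} + (\frac{4}{3})²
= 2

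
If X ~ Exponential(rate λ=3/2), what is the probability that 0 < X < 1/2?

P(0 < X < 1/2) = ∫_{0}^{1/2} f(x) dx
where f(x) = \frac{3 e^{- \frac{3 x}{2}}}{2}
= 1 - e^{- \frac{3}{4}}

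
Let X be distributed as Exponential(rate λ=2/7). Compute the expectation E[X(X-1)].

E[X(X-1)] = E[X² - X] = E[X²] - E[X]
E[X] = \frac{7}{2}
E[X²] = Var(X) + (E[X])² = \frac{49}{4} + (\frac{7}{2})² = \frac{49}{2}
E[X(X-1)] = \frac{49}{2} - \frac{7}{2} = 21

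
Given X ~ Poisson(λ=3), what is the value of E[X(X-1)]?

E[X(X-1)] = E[X² - X] = E[X²] - E[X]
E[X] = 3
E[X²] = Var(X) + (E[X])² = 3 + (3)² = 12
E[X(X-1)] = 12 - 3 = 9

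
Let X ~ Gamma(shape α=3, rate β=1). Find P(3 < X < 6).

P(3 < X < 6) = ∫_{3}^{6} f(x) dx
where f(x) = \frac{x^{2} e^{- x}}{2}
= \frac{-50 + 17 e^{3}}{2 e^{6}}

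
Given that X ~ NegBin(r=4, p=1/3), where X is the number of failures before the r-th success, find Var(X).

For X ~ NegBin(r=4, p=1/3), where X is the number of failures before the r-th success:
Var(X) = 24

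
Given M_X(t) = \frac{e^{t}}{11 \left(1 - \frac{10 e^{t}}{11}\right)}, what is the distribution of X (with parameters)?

The MGF M(t) = \frac{e^{t}}{11 \left(1 - \frac{10 e^{t}}{11}\right)} is the standard form for the Geometric distribution.
Comparing with the known MGF formula identifies: Geometric(p=1/11), X = trial number of first success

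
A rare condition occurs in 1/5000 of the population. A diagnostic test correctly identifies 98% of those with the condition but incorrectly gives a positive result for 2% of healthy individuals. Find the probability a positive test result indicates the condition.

Let D = the rare event, + = positive/flagged.
P(D) = 1/5000
P(+|D) = 98/100 = 49/50
P(+|D') = 2/100 = 1/50
P(+) = P(+|D)P(D) + P(+|D')P(D')
     = \frac{49}{50} × \frac{1}{5000} + \frac{1}{50} × \frac{4999}{5000}
     = \frac{631}{31250}
P(D|+) = P(+|D)P(D)/P(+) = \frac{49}{5048}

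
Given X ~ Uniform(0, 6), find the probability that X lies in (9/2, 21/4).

P(9/2 < X < 21/4) = ∫_{9/2}^{21/4} f(x) dx
where f(x) = \frac{1}{6}
= \frac{1}{8}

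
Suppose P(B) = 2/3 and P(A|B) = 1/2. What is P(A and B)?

By definition, P(A|B) = P(A ∩ B) / P(B)
So P(A ∩ B) = P(A|B) × P(B)
= 1/2 × 2/3
= 1/3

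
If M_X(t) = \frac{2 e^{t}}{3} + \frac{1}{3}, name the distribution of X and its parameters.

The MGF M(t) = \frac{2 e^{t}}{3} + \frac{1}{3} is the standard form for the Bernoulli distribution.
Comparing with the known MGF formula identifies: Bernoulli(p=2/3)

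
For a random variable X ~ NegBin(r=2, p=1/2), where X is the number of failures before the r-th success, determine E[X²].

Using the identity E[X²] = Var(X) + (E[X])²:
E[X] = 2
Var(X) = 4
E[X²] = 4 + (2)²
= 8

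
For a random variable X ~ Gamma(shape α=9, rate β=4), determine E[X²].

Using the identity E[X²] = Var(X) + (E[X])²:
E[X] = \frac{9}{4}
Var(X) = \frac{9}{16}
E[X²] = \frac{9}{16} + (\frac{9}{4})²
= \frac{45}{8}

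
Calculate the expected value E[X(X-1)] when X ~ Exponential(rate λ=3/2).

E[X(X-1)] = E[X² - X] = E[X²] - E[X]
E[X] = \frac{2}{3}
E[X²] = Var(X) + (E[X])² = \frac{4}{9} + (\frac{2}{3})² = \frac{8}{9}
E[X(X-1)] = \frac{8}{9} - \frac{2}{3} = \frac{2}{9}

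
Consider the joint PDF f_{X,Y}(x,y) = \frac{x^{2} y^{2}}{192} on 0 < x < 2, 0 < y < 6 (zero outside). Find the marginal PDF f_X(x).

f_X(x) = ∫_0^6 f(x,y) dy
= ∫_0^6 \frac{x^{2} y^{2}}{192} dy
= \frac{3 x^{2}}{8} for 0 < x < 2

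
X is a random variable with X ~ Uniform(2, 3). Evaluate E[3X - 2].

For X ~ Uniform(2, 3):
E[X] = \frac{5}{2}
E[3X - 2] = 3 × E[X] - 2 = \frac{11}{2}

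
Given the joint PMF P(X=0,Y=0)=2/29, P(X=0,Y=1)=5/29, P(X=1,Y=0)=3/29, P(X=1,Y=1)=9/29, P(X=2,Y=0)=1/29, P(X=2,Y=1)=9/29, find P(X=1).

P(X=1) = P(X=1,Y=0) + P(X=1,Y=1)
= 3/29 + 9/29
= 12/29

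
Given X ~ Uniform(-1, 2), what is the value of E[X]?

For X ~ Uniform(-1, 2), the expected value is:
E[X] = \frac{1}{2}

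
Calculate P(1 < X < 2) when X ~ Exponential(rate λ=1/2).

P(1 < X < 2) = ∫_{1}^{2} f(x) dx
where f(x) = \frac{e^{- \frac{x}{2}}}{2}
= - \frac{1}{e} + e^{- \frac{1}{2}}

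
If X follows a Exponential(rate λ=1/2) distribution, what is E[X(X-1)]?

E[X(X-1)] = E[X² - X] = E[X²] - E[X]
E[X] = 2
E[X²] = Var(X) + (E[X])² = 4 + (2)² = 8
E[X(X-1)] = 8 - 2 = 6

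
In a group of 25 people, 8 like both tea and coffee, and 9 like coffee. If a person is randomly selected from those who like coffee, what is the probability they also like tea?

P(A ∩ B) = 8/25
P(B) = 9/25
P(A|B) = P(A ∩ B) / P(B) = (8/25) / (9/25) = 8/9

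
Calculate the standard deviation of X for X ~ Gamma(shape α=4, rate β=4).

For X ~ Gamma(shape α=4, rate β=4):
Var(X) = \frac{1}{4}
SD(X) = √(Var(X)) = √(\frac{1}{4}) = \frac{1}{2}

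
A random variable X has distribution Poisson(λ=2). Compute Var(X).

For X ~ Poisson(λ=2):
Var(X) = 2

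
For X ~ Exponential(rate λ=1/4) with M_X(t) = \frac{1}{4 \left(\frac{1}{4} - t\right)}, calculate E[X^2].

To find E[X^2], compute M^(2)(0):
M^(1)(t) = \frac{1}{4 \left(\frac{1}{4} - t\right)^{2}}
M^(2)(t) = \frac{1}{2 \left(\frac{1}{4} - t\right)^{3}}
M^(2)(0) = 32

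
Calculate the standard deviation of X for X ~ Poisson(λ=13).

For X ~ Poisson(λ=13):
Var(X) = 13
SD(X) = √(Var(X)) = √(13) = \sqrt{13}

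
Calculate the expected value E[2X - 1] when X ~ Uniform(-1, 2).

For X ~ Uniform(-1, 2):
E[X] = \frac{1}{2}
E[2X - 1] = 2 × E[X] - 1 = 0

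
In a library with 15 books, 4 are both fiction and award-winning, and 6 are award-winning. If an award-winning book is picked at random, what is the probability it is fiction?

P(A ∩ B) = 4/15
P(B) = 6/15 = 2/5
P(A|B) = P(A ∩ B) / P(B) = (4/15) / (2/5) = 2/3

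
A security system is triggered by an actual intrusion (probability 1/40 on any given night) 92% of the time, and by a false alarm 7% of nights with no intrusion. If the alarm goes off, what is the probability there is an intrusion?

Let D = the rare event, + = positive/flagged.
P(D) = 1/40
P(+|D) = 92/100 = 23/25
P(+|D') = 7/100
P(+) = P(+|D)P(D) + P(+|D')P(D')
     = \frac{23}{25} × \frac{1}{40} + \frac{7}{100} × \frac{39}{40}
     = \frac{73}{800}
P(D|+) = P(+|D)P(D)/P(+) = \frac{92}{365}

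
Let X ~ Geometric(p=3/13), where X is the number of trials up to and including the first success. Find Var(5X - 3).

For X ~ Geometric(p=3/13), where X is the number of trials up to and including the first success:
Var(X) = \frac{130}{9}
Var(5X - 3) = (5)² × Var(X) = 25 × \frac{130}{9} = \frac{3250}{9}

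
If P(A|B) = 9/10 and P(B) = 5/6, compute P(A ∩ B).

By definition, P(A|B) = P(A ∩ B) / P(B)
So P(A ∩ B) = P(A|B) × P(B)
= 9/10 × 5/6
= 3/4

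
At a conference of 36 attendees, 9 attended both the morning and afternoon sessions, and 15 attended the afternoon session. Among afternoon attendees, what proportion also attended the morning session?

P(A ∩ B) = 9/36 = 1/4
P(B) = 15/36 = 5/12
P(A|B) = P(A ∩ B) / P(B) = (1/4) / (5/12) = 3/5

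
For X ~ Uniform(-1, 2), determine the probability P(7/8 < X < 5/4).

P(7/8 < X < 5/4) = ∫_{7/8}^{5/4} f(x) dx
where f(x) = \frac{1}{3}
= \frac{1}{8}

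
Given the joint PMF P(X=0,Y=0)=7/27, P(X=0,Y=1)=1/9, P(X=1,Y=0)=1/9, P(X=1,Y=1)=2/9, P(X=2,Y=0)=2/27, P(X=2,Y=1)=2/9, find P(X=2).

P(X=2) = P(X=2,Y=0) + P(X=2,Y=1)
= 2/27 + 2/9
= 8/27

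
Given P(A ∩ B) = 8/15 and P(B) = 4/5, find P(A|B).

P(A|B) = P(A ∩ B) / P(B)
= (8/15) / (4/5)
= 2/3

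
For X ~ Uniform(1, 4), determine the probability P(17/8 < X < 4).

P(17/8 < X < 4) = ∫_{17/8}^{4} f(x) dx
where f(x) = \frac{1}{3}
= \frac{5}{8}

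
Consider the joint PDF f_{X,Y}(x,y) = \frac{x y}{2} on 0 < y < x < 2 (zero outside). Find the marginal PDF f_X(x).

f_X(x) = ∫_0^x \frac{x y}{2} dy = \frac{x^{3}}{4}
for 0 < x < 2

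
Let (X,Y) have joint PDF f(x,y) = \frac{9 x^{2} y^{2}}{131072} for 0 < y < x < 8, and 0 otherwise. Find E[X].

f_X(x) = ∫_0^x \frac{9 x^{2} y^{2}}{131072} dy = \frac{3 x^{5}}{131072}
E[X] = ∫_0^8 x × (\frac{3 x^{5}}{131072}) dx = \frac{48}{7}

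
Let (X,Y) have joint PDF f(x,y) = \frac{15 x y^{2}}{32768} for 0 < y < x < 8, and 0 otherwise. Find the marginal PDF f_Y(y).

f_Y(y) = ∫_y^8 \frac{15 x y^{2}}{32768} dx = \frac{15 y^{2} \left(64 - y^{2}\right)}{65536}
for 0 < y < 8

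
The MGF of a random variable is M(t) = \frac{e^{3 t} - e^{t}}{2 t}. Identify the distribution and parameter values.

The MGF M(t) = \frac{e^{3 t} - e^{t}}{2 t} is the standard form for the Uniform distribution.
Comparing with the known MGF formula identifies: Uniform(1, 3)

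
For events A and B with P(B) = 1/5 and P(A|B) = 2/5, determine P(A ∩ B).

By definition, P(A|B) = P(A ∩ B) / P(B)
So P(A ∩ B) = P(A|B) × P(B)
= 2/5 × 1/5
= 2/25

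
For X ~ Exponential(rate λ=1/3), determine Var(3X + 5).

For X ~ Exponential(rate λ=1/3):
Var(X) = 9
Var(3X + 5) = (3)² × Var(X) = 9 × 9 = 81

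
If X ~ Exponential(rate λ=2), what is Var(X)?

For X ~ Exponential(rate λ=2):
Var(X) = \frac{1}{4}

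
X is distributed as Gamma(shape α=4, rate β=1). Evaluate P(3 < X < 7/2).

P(3 < X < 7/2) = ∫_{3}^{7/2} f(x) dx
where f(x) = \frac{x^{3} e^{- x}}{6}
= - \frac{853}{48 e^{\frac{7}{2}}} + \frac{13}{e^{3}}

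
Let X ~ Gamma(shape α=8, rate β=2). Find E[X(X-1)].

E[X(X-1)] = E[X² - X] = E[X²] - E[X]
E[X] = 4
E[X²] = Var(X) + (E[X])² = 2 + (4)² = 18
E[X(X-1)] = 18 - 4 = 14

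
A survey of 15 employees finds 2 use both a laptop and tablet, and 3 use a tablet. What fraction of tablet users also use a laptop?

P(A ∩ B) = 2/15
P(B) = 3/15 = 1/5
P(A|B) = P(A ∩ B) / P(B) = (2/15) / (1/5) = 2/3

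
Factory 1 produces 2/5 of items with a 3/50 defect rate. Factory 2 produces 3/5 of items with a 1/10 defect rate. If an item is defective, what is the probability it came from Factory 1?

Using Bayes' theorem:
P(F1) = 2/5, P(D|F1) = 3/50
P(F2) = 3/5, P(D|F2) = 1/10
P(D) = P(D|F1)P(F1) + P(D|F2)P(F2)
     = \frac{21}{250}
P(F1|D) = P(D|F1)P(F1) / P(D)
= \frac{2}{7}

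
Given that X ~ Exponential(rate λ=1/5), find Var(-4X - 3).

For X ~ Exponential(rate λ=1/5):
Var(X) = 25
Var(-4X - 3) = (-4)² × Var(X) = 16 × 25 = 400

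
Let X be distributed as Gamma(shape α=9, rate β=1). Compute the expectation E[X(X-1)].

E[X(X-1)] = E[X² - X] = E[X²] - E[X]
E[X] = 9
E[X²] = Var(X) + (E[X])² = 9 + (9)² = 90
E[X(X-1)] = 90 - 9 = 81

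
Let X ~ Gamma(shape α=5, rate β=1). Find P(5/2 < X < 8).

P(5/2 < X < 8) = ∫_{5/2}^{8} f(x) dx
where f(x) = \frac{x^{4} e^{- x}}{24}
= - \frac{297}{e^{8}} + \frac{4169}{384 e^{\frac{5}{2}}}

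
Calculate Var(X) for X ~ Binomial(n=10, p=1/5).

For X ~ Binomial(n=10, p=1/5):
Var(X) = \frac{8}{5}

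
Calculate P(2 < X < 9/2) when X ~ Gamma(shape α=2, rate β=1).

P(2 < X < 9/2) = ∫_{2}^{9/2} f(x) dx
where f(x) = x e^{- x}
= - \frac{11}{2 e^{\frac{9}{2}}} + \frac{3}{e^{2}}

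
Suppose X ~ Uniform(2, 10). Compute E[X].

For X ~ Uniform(2, 10), the expected value is:
E[X] = 6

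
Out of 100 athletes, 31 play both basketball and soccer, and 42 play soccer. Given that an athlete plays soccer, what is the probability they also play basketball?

P(A ∩ B) = 31/100
P(B) = 42/100 = 21/50
P(A|B) = P(A ∩ B) / P(B) = (31/100) / (21/50) = 31/42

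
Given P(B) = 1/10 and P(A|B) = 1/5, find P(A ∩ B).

By definition, P(A|B) = P(A ∩ B) / P(B)
So P(A ∩ B) = P(A|B) × P(B)
= 1/5 × 1/10
= 1/50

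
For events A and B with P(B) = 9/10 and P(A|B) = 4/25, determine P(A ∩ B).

By definition, P(A|B) = P(A ∩ B) / P(B)
So P(A ∩ B) = P(A|B) × P(B)
= 4/25 × 9/10
= 18/125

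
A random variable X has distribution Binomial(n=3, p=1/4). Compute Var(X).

For X ~ Binomial(n=3, p=1/4):
Var(X) = \frac{9}{16}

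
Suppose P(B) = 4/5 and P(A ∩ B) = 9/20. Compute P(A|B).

P(A|B) = P(A ∩ B) / P(B)
= (9/20) / (4/5)
= 9/16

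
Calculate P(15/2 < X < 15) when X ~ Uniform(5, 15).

P(15/2 < X < 15) = ∫_{15/2}^{15} f(x) dx
where f(x) = \frac{1}{10}
= \frac{3}{4}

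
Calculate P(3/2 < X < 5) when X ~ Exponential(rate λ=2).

P(3/2 < X < 5) = ∫_{3/2}^{5} f(x) dx
where f(x) = 2 e^{- 2 x}
= - \frac{1 - e^{7}}{e^{10}}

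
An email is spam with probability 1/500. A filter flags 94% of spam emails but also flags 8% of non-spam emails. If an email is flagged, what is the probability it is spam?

Let D = the rare event, + = positive/flagged.
P(D) = 1/500
P(+|D) = 94/100 = 47/50
P(+|D') = 8/100 = 2/25
P(+) = P(+|D)P(D) + P(+|D')P(D')
     = \frac{47}{50} × \frac{1}{500} + \frac{2}{25} × \frac{499}{500}
     = \frac{2043}{25000}
P(D|+) = P(+|D)P(D)/P(+) = \frac{47}{2043}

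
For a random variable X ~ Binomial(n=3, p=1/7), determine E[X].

For X ~ Binomial(n=3, p=1/7), the expected value is:
E[X] = \frac{3}{7}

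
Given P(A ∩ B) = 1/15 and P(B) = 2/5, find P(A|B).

P(A|B) = P(A ∩ B) / P(B)
= (1/15) / (2/5)
= 1/6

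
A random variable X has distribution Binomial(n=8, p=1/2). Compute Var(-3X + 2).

For X ~ Binomial(n=8, p=1/2):
Var(X) = 2
Var(-3X + 2) = (-3)² × Var(X) = 9 × 2 = 18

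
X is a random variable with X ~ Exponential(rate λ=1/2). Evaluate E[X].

For X ~ Exponential(rate λ=1/2), the expected value is:
E[X] = 2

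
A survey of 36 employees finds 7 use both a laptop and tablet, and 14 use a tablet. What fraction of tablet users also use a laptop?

P(A ∩ B) = 7/36
P(B) = 14/36 = 7/18
P(A|B) = P(A ∩ B) / P(B) = (7/36) / (7/18) = 1/2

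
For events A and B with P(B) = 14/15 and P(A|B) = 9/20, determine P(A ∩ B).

By definition, P(A|B) = P(A ∩ B) / P(B)
So P(A ∩ B) = P(A|B) × P(B)
= 9/20 × 14/15
= 21/50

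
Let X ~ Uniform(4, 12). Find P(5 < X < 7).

P(5 < X < 7) = ∫_{5}^{7} f(x) dx
where f(x) = \frac{1}{8}
= \frac{1}{4}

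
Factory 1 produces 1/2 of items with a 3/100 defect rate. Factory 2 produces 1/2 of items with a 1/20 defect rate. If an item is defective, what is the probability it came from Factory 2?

Using Bayes' theorem:
P(F1) = 1/2, P(D|F1) = 3/100
P(F2) = 1/2, P(D|F2) = 1/20
P(D) = P(D|F1)P(F1) + P(D|F2)P(F2)
     = \frac{1}{25}
P(F2|D) = P(D|F2)P(F2) / P(D)
= \frac{5}{8}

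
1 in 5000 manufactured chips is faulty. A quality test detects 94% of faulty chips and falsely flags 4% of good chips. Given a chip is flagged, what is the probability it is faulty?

Let D = the rare event, + = positive/flagged.
P(D) = 1/5000
P(+|D) = 94/100 = 47/50
P(+|D') = 4/100 = 1/25
P(+) = P(+|D)P(D) + P(+|D')P(D')
     = \frac{47}{50} × \frac{1}{5000} + \frac{1}{25} × \frac{4999}{5000}
     = \frac{2009}{50000}
P(D|+) = P(+|D)P(D)/P(+) = \frac{47}{10045}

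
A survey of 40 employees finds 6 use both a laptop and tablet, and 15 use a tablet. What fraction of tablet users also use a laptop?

P(A ∩ B) = 6/40 = 3/20
P(B) = 15/40 = 3/8
P(A|B) = P(A ∩ B) / P(B) = (3/20) / (3/8) = 2/5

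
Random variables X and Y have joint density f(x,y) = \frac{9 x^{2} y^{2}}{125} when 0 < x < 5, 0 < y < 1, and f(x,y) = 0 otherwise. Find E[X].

f_X(x) = ∫_0^1 \frac{9 x^{2} y^{2}}{125} dy = \frac{3 x^{2}}{125}
E[X] = ∫_0^5 x × (\frac{3 x^{2}}{125}) dx = \frac{15}{4}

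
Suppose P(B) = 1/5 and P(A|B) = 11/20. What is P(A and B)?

By definition, P(A|B) = P(A ∩ B) / P(B)
So P(A ∩ B) = P(A|B) × P(B)
= 11/20 × 1/5
= 11/100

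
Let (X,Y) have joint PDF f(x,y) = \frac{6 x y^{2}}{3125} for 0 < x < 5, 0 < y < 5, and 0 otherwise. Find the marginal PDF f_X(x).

f_X(x) = ∫_0^5 f(x,y) dy
= ∫_0^5 \frac{6 x y^{2}}{3125} dy
= \frac{2 x}{25} for 0 < x < 5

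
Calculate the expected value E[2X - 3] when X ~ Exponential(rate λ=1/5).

For X ~ Exponential(rate λ=1/5):
E[X] = 5
E[2X - 3] = 2 × E[X] - 3 = 7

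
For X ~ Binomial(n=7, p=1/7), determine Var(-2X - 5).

For X ~ Binomial(n=7, p=1/7):
Var(X) = \frac{6}{7}
Var(-2X - 5) = (-2)² × Var(X) = 4 × \frac{6}{7} = \frac{24}{7}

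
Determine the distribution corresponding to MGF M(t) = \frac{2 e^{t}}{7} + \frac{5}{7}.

The MGF M(t) = \frac{2 e^{t}}{7} + \frac{5}{7} is the standard form for the Bernoulli distribution.
Comparing with the known MGF formula identifies: Bernoulli(p=2/7)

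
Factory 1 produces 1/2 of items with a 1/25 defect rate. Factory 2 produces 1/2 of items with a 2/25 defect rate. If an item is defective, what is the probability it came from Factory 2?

Using Bayes' theorem:
P(F1) = 1/2, P(D|F1) = 1/25
P(F2) = 1/2, P(D|F2) = 2/25
P(D) = P(D|F1)P(F1) + P(D|F2)P(F2)
     = \frac{3}{50}
P(F2|D) = P(D|F2)P(F2) / P(D)
= \frac{2}{3}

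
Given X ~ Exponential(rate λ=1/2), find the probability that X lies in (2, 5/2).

P(2 < X < 5/2) = ∫_{2}^{5/2} f(x) dx
where f(x) = \frac{e^{- \frac{x}{2}}}{2}
= - \frac{1}{e^{\frac{5}{4}}} + e^{-1}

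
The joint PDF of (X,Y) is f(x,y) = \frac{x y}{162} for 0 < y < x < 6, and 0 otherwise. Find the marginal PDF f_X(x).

f_X(x) = ∫_0^x \frac{x y}{162} dy = \frac{x^{3}}{324}
for 0 < x < 6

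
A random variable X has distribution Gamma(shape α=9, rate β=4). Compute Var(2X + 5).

For X ~ Gamma(shape α=9, rate β=4):
Var(X) = \frac{9}{16}
Var(2X + 5) = (2)² × Var(X) = 4 × \frac{9}{16} = \frac{9}{4}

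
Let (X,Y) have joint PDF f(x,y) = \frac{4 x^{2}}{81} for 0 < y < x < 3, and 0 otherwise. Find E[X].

f_X(x) = ∫_0^x \frac{4 x^{2}}{81} dy = \frac{4 x^{3}}{81}
E[X] = ∫_0^3 x × (\frac{4 x^{3}}{81}) dx = \frac{12}{5}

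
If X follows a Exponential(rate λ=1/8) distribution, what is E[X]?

For X ~ Exponential(rate λ=1/8), the expected value is:
E[X] = 8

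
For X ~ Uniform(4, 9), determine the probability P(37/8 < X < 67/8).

P(37/8 < X < 67/8) = ∫_{37/8}^{67/8} f(x) dx
where f(x) = \frac{1}{5}
= \frac{3}{4}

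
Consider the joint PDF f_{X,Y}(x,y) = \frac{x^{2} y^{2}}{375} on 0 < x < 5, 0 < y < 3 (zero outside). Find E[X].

f_X(x) = ∫_0^3 \frac{x^{2} y^{2}}{375} dy = \frac{3 x^{2}}{125}
E[X] = ∫_0^5 x × (\frac{3 x^{2}}{125}) dx = \frac{15}{4}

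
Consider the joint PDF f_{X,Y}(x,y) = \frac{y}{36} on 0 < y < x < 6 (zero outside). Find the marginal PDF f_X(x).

f_X(x) = ∫_0^x \frac{y}{36} dy = \frac{x^{2}}{72}
for 0 < x < 6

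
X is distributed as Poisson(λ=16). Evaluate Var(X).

For X ~ Poisson(λ=16):
Var(X) = 16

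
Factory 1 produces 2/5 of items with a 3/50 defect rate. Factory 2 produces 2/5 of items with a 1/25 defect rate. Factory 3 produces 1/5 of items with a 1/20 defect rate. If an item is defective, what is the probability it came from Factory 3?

Using Bayes' theorem:
P(F1) = 2/5, P(D|F1) = 3/50
P(F2) = 2/5, P(D|F2) = 1/25
P(F3) = 1/5, P(D|F3) = 1/20
P(D) = P(D|F1)P(F1) + P(D|F2)P(F2) + P(D|F3)P(F3)
     = \frac{1}{20}
P(F3|D) = P(D|F3)P(F3) / P(D)
= \frac{1}{5}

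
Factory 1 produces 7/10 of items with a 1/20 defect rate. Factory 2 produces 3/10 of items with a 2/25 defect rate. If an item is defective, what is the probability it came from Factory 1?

Using Bayes' theorem:
P(F1) = 7/10, P(D|F1) = 1/20
P(F2) = 3/10, P(D|F2) = 2/25
P(D) = P(D|F1)P(F1) + P(D|F2)P(F2)
     = \frac{59}{1000}
P(F1|D) = P(D|F1)P(F1) / P(D)
= \frac{35}{59}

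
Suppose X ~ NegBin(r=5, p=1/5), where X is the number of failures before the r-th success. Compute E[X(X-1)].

E[X(X-1)] = E[X² - X] = E[X²] - E[X]
E[X] = 20
E[X²] = Var(X) + (E[X])² = 100 + (20)² = 500
E[X(X-1)] = 500 - 20 = 480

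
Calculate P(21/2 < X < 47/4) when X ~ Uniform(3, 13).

P(21/2 < X < 47/4) = ∫_{21/2}^{47/4} f(x) dx
where f(x) = \frac{1}{10}
= \frac{1}{8}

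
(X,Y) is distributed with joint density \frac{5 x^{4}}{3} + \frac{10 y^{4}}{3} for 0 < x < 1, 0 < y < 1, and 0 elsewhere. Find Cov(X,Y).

E[XY] = ∫∫ xy × f(x,y) dx dy = \frac{5}{12}
E[X] = \frac{11}{18}
E[Y] = \frac{13}{18}
Cov(X,Y) = E[XY] - E[X]E[Y] = - \frac{2}{81}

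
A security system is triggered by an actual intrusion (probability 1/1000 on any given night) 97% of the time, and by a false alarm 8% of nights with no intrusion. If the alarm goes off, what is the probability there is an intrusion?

Let D = the rare event, + = positive/flagged.
P(D) = 1/1000
P(+|D) = 97/100
P(+|D') = 8/100 = 2/25
P(+) = P(+|D)P(D) + P(+|D')P(D')
     = \frac{97}{100} × \frac{1}{1000} + \frac{2}{25} × \frac{999}{1000}
     = \frac{8089}{100000}
P(D|+) = P(+|D)P(D)/P(+) = \frac{97}{8089}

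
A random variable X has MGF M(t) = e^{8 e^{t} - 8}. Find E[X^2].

To find E[X^2], compute M^(2)(0):
M^(1)(t) = 8 e^{t} e^{8 e^{t} - 8}
M^(2)(t) = 64 e^{2 t} e^{8 e^{t} - 8} + 8 e^{t} e^{8 e^{t} - 8}
M^(2)(0) = 72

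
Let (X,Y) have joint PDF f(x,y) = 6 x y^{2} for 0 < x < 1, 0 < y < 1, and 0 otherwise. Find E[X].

E[X] = ∫_0^1 ∫_0^1 x × f(x,y) dy dx
= ∫_0^1 ∫_0^1 x × (6 x y^{2}) dy dx
= \frac{2}{3}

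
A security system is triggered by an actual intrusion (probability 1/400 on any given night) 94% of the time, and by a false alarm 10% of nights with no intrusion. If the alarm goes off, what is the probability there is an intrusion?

Let D = the rare event, + = positive/flagged.
P(D) = 1/400
P(+|D) = 94/100 = 47/50
P(+|D') = 10/100 = 1/10
P(+) = P(+|D)P(D) + P(+|D')P(D')
     = \frac{47}{50} × \frac{1}{400} + \frac{1}{10} × \frac{399}{400}
     = \frac{1021}{10000}
P(D|+) = P(+|D)P(D)/P(+) = \frac{47}{2042}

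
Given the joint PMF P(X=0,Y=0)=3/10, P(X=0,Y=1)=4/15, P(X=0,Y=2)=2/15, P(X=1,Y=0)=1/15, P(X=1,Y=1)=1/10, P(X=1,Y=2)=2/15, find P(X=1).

P(X=1) = P(X=1,Y=0) + P(X=1,Y=1) + P(X=1,Y=2)
= 1/15 + 1/10 + 2/15
= 3/10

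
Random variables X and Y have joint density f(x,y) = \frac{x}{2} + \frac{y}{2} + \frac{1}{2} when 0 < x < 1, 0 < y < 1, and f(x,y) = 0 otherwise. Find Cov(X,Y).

E[XY] = ∫∫ xy × f(x,y) dx dy = \frac{7}{24}
E[X] = \frac{13}{24}
E[Y] = \frac{13}{24}
Cov(X,Y) = E[XY] - E[X]E[Y] = - \frac{1}{576}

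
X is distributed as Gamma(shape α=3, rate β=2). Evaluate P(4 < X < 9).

P(4 < X < 9) = ∫_{4}^{9} f(x) dx
where f(x) = 4 x^{2} e^{- 2 x}
= \frac{-181 + 41 e^{10}}{e^{18}}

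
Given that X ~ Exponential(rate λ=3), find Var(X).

For X ~ Exponential(rate λ=3):
Var(X) = \frac{1}{9}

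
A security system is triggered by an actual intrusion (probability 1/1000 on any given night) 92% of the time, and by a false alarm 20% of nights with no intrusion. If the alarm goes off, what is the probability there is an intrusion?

Let D = the rare event, + = positive/flagged.
P(D) = 1/1000
P(+|D) = 92/100 = 23/25
P(+|D') = 20/100 = 1/5
P(+) = P(+|D)P(D) + P(+|D')P(D')
     = \frac{23}{25} × \frac{1}{1000} + \frac{1}{5} × \frac{999}{1000}
     = \frac{2509}{12500}
P(D|+) = P(+|D)P(D)/P(+) = \frac{23}{5018}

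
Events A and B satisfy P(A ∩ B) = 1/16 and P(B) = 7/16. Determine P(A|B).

P(A|B) = P(A ∩ B) / P(B)
= (1/16) / (7/16)
= 1/7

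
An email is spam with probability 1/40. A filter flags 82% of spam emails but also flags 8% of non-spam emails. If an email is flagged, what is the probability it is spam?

Let D = the rare event, + = positive/flagged.
P(D) = 1/40
P(+|D) = 82/100 = 41/50
P(+|D') = 8/100 = 2/25
P(+) = P(+|D)P(D) + P(+|D')P(D')
     = \frac{41}{50} × \frac{1}{40} + \frac{2}{25} × \frac{39}{40}
     = \frac{197}{2000}
P(D|+) = P(+|D)P(D)/P(+) = \frac{41}{197}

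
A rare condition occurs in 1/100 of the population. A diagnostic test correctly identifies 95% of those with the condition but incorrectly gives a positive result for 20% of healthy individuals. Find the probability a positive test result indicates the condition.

Let D = the rare event, + = positive/flagged.
P(D) = 1/100
P(+|D) = 95/100 = 19/20
P(+|D') = 20/100 = 1/5
P(+) = P(+|D)P(D) + P(+|D')P(D')
     = \frac{19}{20} × \frac{1}{100} + \frac{1}{5} × \frac{99}{100}
     = \frac{83}{400}
P(D|+) = P(+|D)P(D)/P(+) = \frac{19}{415}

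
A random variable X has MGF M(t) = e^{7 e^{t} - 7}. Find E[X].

To find E[X], compute M^(1)(0):
M^(1)(t) = 7 e^{t} e^{7 e^{t} - 7}
M^(1)(0) = 7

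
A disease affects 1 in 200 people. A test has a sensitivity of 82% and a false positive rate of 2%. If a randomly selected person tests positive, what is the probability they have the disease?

Let D = the rare event, + = positive/flagged.
P(D) = 1/200
P(+|D) = 82/100 = 41/50
P(+|D') = 2/100 = 1/50
P(+) = P(+|D)P(D) + P(+|D')P(D')
     = \frac{41}{50} × \frac{1}{200} + \frac{1}{50} × \frac{199}{200}
     = \frac{3}{125}
P(D|+) = P(+|D)P(D)/P(+) = \frac{41}{240}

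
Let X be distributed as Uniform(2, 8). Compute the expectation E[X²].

Using the identity E[X²] = Var(X) + (E[X])²:
E[X] = 5
Var(X) = 3
E[X²] = 3 + (5)²
= 28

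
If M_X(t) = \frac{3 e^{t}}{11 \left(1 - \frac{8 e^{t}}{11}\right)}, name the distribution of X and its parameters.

The MGF M(t) = \frac{3 e^{t}}{11 \left(1 - \frac{8 e^{t}}{11}\right)} is the standard form for the Geometric distribution.
Comparing with the known MGF formula identifies: Geometric(p=3/11), X = trial number of first success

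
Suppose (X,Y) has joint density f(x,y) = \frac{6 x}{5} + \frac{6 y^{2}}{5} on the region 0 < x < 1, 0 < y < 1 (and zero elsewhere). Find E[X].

E[X] = ∫_0^1 ∫_0^1 x × f(x,y) dy dx
= ∫_0^1 ∫_0^1 x × (\frac{6 x}{5} + \frac{6 y^{2}}{5}) dy dx
= \frac{3}{5}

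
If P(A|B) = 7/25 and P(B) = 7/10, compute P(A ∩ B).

By definition, P(A|B) = P(A ∩ B) / P(B)
So P(A ∩ B) = P(A|B) × P(B)
= 7/25 × 7/10
= 49/250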